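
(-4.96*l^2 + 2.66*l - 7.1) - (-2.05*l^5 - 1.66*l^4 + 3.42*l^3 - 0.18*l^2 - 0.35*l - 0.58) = 2.05*l^5 + 1.66*l^4 - 3.42*l^3 - 4.78*l^2 + 3.01*l - 6.52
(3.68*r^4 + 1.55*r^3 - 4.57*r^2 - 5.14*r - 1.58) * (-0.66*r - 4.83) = -2.4288*r^5 - 18.7974*r^4 - 4.4703*r^3 + 25.4655*r^2 + 25.869*r + 7.6314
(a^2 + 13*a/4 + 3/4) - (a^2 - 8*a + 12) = 45*a/4 - 45/4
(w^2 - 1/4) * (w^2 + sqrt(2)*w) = w^4 + sqrt(2)*w^3 - w^2/4 - sqrt(2)*w/4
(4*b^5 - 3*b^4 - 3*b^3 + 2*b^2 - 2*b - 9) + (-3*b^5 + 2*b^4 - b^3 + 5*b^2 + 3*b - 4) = b^5 - b^4 - 4*b^3 + 7*b^2 + b - 13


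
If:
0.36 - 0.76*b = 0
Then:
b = 0.47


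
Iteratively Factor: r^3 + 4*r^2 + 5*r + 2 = (r + 1)*(r^2 + 3*r + 2) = (r + 1)^2*(r + 2)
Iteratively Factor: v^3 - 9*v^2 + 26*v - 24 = (v - 2)*(v^2 - 7*v + 12) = (v - 4)*(v - 2)*(v - 3)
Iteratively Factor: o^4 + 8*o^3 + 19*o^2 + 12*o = (o + 3)*(o^3 + 5*o^2 + 4*o) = (o + 1)*(o + 3)*(o^2 + 4*o) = (o + 1)*(o + 3)*(o + 4)*(o)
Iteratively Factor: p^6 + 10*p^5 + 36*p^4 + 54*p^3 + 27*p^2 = (p + 1)*(p^5 + 9*p^4 + 27*p^3 + 27*p^2) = (p + 1)*(p + 3)*(p^4 + 6*p^3 + 9*p^2) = p*(p + 1)*(p + 3)*(p^3 + 6*p^2 + 9*p) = p*(p + 1)*(p + 3)^2*(p^2 + 3*p) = p*(p + 1)*(p + 3)^3*(p)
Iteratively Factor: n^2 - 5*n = (n)*(n - 5)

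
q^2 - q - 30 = (q - 6)*(q + 5)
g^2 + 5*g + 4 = (g + 1)*(g + 4)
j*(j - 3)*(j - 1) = j^3 - 4*j^2 + 3*j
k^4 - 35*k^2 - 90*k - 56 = (k - 7)*(k + 1)*(k + 2)*(k + 4)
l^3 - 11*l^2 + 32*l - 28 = (l - 7)*(l - 2)^2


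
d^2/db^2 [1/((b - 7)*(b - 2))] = 2*((b - 7)^2 + (b - 7)*(b - 2) + (b - 2)^2)/((b - 7)^3*(b - 2)^3)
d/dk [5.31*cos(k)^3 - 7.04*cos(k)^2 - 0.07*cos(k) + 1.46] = (-15.93*cos(k)^2 + 14.08*cos(k) + 0.07)*sin(k)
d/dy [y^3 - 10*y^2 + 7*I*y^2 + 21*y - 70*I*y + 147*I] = 3*y^2 + y*(-20 + 14*I) + 21 - 70*I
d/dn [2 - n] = -1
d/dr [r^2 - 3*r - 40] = 2*r - 3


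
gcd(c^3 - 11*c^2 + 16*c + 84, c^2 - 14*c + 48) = c - 6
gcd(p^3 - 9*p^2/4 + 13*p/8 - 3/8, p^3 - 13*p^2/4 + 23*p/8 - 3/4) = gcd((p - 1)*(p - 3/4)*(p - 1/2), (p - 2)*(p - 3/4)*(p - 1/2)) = p^2 - 5*p/4 + 3/8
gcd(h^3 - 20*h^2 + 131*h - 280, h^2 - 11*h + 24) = h - 8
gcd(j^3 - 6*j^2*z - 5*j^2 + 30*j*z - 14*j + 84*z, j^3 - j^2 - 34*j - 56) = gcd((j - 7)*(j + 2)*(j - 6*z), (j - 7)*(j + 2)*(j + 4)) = j^2 - 5*j - 14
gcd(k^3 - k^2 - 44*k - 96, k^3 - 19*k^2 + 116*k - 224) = k - 8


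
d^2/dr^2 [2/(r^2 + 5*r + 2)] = 4*(-r^2 - 5*r + (2*r + 5)^2 - 2)/(r^2 + 5*r + 2)^3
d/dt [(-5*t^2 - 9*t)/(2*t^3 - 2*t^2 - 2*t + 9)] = (10*t^4 + 36*t^3 - 8*t^2 - 90*t - 81)/(4*t^6 - 8*t^5 - 4*t^4 + 44*t^3 - 32*t^2 - 36*t + 81)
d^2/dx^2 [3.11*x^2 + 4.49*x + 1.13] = 6.22000000000000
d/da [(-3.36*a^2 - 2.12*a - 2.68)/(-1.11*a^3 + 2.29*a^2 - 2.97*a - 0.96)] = (-3.7296*a^4 - 4.7064*a^3 + 5.9096*a^2 + 18.7256*a - 5.9244)/(1.2321*a^6 - 5.0838*a^5 + 11.8375*a^4 - 11.4714*a^3 + 4.4241*a^2 + 5.7024*a + 0.9216)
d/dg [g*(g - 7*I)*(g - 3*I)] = 3*g^2 - 20*I*g - 21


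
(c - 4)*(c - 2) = c^2 - 6*c + 8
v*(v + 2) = v^2 + 2*v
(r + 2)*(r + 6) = r^2 + 8*r + 12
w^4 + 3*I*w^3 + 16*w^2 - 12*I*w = w*(w - 2*I)*(w - I)*(w + 6*I)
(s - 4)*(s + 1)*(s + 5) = s^3 + 2*s^2 - 19*s - 20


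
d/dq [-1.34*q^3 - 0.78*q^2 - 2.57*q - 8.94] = -4.02*q^2 - 1.56*q - 2.57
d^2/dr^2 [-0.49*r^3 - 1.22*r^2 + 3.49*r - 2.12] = -2.94*r - 2.44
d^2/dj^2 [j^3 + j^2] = 6*j + 2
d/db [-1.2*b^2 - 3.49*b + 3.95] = -2.4*b - 3.49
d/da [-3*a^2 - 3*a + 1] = -6*a - 3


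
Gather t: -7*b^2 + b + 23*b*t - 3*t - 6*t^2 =-7*b^2 + b - 6*t^2 + t*(23*b - 3)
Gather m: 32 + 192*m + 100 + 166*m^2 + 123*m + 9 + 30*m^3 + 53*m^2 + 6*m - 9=30*m^3 + 219*m^2 + 321*m + 132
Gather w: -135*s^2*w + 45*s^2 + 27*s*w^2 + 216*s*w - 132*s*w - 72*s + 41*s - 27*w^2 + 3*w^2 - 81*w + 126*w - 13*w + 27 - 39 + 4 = 45*s^2 - 31*s + w^2*(27*s - 24) + w*(-135*s^2 + 84*s + 32) - 8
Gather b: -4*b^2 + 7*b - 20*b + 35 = -4*b^2 - 13*b + 35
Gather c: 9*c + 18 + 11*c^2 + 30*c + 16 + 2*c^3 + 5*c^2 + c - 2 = 2*c^3 + 16*c^2 + 40*c + 32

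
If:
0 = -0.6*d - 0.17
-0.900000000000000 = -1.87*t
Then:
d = -0.28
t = 0.48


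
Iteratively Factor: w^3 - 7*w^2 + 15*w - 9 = (w - 3)*(w^2 - 4*w + 3) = (w - 3)^2*(w - 1)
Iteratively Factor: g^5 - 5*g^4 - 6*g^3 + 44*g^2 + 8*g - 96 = (g - 2)*(g^4 - 3*g^3 - 12*g^2 + 20*g + 48) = (g - 3)*(g - 2)*(g^3 - 12*g - 16) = (g - 3)*(g - 2)*(g + 2)*(g^2 - 2*g - 8) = (g - 4)*(g - 3)*(g - 2)*(g + 2)*(g + 2)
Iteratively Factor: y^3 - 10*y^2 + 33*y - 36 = (y - 3)*(y^2 - 7*y + 12) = (y - 4)*(y - 3)*(y - 3)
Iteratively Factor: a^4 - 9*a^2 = (a - 3)*(a^3 + 3*a^2) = a*(a - 3)*(a^2 + 3*a) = a*(a - 3)*(a + 3)*(a)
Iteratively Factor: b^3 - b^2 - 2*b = (b + 1)*(b^2 - 2*b) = (b - 2)*(b + 1)*(b)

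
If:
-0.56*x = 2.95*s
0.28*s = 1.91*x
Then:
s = 0.00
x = 0.00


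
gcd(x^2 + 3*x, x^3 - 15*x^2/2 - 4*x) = x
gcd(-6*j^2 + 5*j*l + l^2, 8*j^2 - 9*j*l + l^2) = j - l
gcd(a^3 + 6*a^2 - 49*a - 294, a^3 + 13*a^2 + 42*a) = a^2 + 13*a + 42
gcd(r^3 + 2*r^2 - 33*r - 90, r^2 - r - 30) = r^2 - r - 30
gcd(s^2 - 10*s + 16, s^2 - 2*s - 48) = s - 8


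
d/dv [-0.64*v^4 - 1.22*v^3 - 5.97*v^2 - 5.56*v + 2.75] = -2.56*v^3 - 3.66*v^2 - 11.94*v - 5.56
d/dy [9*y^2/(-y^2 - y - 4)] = 9*y*(-y - 8)/(y^4 + 2*y^3 + 9*y^2 + 8*y + 16)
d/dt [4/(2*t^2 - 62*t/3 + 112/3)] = 6*(31 - 6*t)/(3*t^2 - 31*t + 56)^2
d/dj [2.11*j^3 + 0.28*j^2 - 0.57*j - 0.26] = 6.33*j^2 + 0.56*j - 0.57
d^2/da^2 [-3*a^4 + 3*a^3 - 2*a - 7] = 18*a*(1 - 2*a)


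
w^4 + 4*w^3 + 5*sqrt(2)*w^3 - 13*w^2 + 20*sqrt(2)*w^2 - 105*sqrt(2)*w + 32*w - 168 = (w - 3)*(w + 7)*(w + sqrt(2))*(w + 4*sqrt(2))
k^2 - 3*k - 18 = (k - 6)*(k + 3)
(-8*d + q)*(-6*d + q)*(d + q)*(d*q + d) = 48*d^4*q + 48*d^4 + 34*d^3*q^2 + 34*d^3*q - 13*d^2*q^3 - 13*d^2*q^2 + d*q^4 + d*q^3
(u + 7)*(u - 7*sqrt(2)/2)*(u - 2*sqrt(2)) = u^3 - 11*sqrt(2)*u^2/2 + 7*u^2 - 77*sqrt(2)*u/2 + 14*u + 98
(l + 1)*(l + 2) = l^2 + 3*l + 2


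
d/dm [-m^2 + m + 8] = 1 - 2*m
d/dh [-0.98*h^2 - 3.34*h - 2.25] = -1.96*h - 3.34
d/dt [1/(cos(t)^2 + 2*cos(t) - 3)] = 2*(cos(t) + 1)*sin(t)/(cos(t)^2 + 2*cos(t) - 3)^2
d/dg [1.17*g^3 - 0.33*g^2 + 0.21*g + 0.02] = 3.51*g^2 - 0.66*g + 0.21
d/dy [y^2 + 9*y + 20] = 2*y + 9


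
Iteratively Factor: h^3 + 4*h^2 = (h + 4)*(h^2) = h*(h + 4)*(h)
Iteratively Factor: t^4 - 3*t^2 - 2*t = (t + 1)*(t^3 - t^2 - 2*t) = t*(t + 1)*(t^2 - t - 2) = t*(t - 2)*(t + 1)*(t + 1)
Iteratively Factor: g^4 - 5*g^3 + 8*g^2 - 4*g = (g - 2)*(g^3 - 3*g^2 + 2*g) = g*(g - 2)*(g^2 - 3*g + 2) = g*(g - 2)*(g - 1)*(g - 2)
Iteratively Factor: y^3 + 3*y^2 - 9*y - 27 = (y + 3)*(y^2 - 9) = (y - 3)*(y + 3)*(y + 3)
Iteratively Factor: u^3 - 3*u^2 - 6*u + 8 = (u - 4)*(u^2 + u - 2) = (u - 4)*(u + 2)*(u - 1)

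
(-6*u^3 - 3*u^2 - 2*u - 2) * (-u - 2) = 6*u^4 + 15*u^3 + 8*u^2 + 6*u + 4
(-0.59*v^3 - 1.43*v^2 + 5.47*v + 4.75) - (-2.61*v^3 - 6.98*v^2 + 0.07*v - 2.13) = 2.02*v^3 + 5.55*v^2 + 5.4*v + 6.88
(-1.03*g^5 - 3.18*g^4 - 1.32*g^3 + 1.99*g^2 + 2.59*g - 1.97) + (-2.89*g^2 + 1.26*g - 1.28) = -1.03*g^5 - 3.18*g^4 - 1.32*g^3 - 0.9*g^2 + 3.85*g - 3.25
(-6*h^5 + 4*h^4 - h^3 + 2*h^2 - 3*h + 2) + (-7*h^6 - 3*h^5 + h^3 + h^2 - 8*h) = -7*h^6 - 9*h^5 + 4*h^4 + 3*h^2 - 11*h + 2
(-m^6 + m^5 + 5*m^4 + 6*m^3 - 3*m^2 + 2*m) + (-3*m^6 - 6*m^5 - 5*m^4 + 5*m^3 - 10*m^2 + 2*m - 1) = -4*m^6 - 5*m^5 + 11*m^3 - 13*m^2 + 4*m - 1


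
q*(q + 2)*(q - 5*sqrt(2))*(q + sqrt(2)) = q^4 - 4*sqrt(2)*q^3 + 2*q^3 - 8*sqrt(2)*q^2 - 10*q^2 - 20*q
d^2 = d^2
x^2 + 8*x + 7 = (x + 1)*(x + 7)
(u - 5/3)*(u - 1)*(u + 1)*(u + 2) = u^4 + u^3/3 - 13*u^2/3 - u/3 + 10/3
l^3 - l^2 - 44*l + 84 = (l - 6)*(l - 2)*(l + 7)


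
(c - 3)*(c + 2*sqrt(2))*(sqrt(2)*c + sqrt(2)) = sqrt(2)*c^3 - 2*sqrt(2)*c^2 + 4*c^2 - 8*c - 3*sqrt(2)*c - 12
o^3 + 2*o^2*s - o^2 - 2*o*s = o*(o - 1)*(o + 2*s)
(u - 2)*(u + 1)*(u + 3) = u^3 + 2*u^2 - 5*u - 6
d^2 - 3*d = d*(d - 3)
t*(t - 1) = t^2 - t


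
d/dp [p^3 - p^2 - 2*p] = 3*p^2 - 2*p - 2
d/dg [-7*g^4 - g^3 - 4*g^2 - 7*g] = -28*g^3 - 3*g^2 - 8*g - 7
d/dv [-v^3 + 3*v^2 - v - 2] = -3*v^2 + 6*v - 1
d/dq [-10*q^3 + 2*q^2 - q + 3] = -30*q^2 + 4*q - 1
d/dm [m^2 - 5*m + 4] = 2*m - 5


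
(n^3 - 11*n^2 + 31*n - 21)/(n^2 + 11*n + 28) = (n^3 - 11*n^2 + 31*n - 21)/(n^2 + 11*n + 28)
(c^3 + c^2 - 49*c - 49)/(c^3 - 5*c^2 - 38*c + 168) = (c^2 + 8*c + 7)/(c^2 + 2*c - 24)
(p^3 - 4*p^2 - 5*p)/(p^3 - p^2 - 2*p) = (p - 5)/(p - 2)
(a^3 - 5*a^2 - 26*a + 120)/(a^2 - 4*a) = a - 1 - 30/a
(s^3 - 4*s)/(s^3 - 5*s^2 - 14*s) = (s - 2)/(s - 7)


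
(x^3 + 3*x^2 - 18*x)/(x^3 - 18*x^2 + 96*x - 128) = x*(x^2 + 3*x - 18)/(x^3 - 18*x^2 + 96*x - 128)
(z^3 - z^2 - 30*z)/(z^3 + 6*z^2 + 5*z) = (z - 6)/(z + 1)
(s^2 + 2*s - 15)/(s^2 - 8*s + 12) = (s^2 + 2*s - 15)/(s^2 - 8*s + 12)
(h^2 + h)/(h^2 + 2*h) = (h + 1)/(h + 2)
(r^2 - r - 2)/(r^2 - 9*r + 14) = (r + 1)/(r - 7)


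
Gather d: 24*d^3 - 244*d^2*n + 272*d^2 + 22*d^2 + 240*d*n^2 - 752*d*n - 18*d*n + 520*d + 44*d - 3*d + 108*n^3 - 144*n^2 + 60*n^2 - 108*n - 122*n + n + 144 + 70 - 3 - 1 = 24*d^3 + d^2*(294 - 244*n) + d*(240*n^2 - 770*n + 561) + 108*n^3 - 84*n^2 - 229*n + 210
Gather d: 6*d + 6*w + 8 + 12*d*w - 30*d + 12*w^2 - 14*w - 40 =d*(12*w - 24) + 12*w^2 - 8*w - 32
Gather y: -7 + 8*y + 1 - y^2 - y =-y^2 + 7*y - 6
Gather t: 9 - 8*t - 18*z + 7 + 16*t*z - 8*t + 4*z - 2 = t*(16*z - 16) - 14*z + 14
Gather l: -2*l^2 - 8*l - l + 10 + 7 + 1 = -2*l^2 - 9*l + 18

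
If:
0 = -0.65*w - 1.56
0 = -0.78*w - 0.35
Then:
No Solution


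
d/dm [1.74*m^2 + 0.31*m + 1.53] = 3.48*m + 0.31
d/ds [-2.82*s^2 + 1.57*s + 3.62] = 1.57 - 5.64*s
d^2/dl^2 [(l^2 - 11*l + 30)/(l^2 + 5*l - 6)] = 8*(-4*l^3 + 27*l^2 + 63*l + 159)/(l^6 + 15*l^5 + 57*l^4 - 55*l^3 - 342*l^2 + 540*l - 216)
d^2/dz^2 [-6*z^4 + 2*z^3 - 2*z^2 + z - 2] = -72*z^2 + 12*z - 4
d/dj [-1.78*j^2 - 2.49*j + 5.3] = -3.56*j - 2.49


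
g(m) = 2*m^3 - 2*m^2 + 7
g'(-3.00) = 66.00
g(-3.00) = -65.00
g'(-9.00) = 522.00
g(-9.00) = -1613.00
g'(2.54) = 28.55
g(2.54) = 26.87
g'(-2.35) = 42.54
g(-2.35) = -30.00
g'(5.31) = 147.94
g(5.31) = 250.05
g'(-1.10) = 11.66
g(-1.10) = 1.92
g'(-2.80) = 58.24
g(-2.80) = -52.58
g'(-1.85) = 27.94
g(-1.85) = -12.51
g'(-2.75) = 56.38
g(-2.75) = -49.72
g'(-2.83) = 59.37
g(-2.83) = -54.35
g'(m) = 6*m^2 - 4*m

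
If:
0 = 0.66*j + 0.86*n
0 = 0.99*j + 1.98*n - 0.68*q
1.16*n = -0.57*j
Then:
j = 0.00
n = 0.00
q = 0.00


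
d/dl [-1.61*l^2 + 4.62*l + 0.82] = 4.62 - 3.22*l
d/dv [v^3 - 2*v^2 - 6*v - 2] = 3*v^2 - 4*v - 6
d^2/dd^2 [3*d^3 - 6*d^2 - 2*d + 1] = 18*d - 12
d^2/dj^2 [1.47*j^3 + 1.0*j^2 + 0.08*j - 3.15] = 8.82*j + 2.0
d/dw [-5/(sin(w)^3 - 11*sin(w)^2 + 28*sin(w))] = 5*(3*cos(w) - 22/tan(w) + 28*cos(w)/sin(w)^2)/((sin(w) - 7)^2*(sin(w) - 4)^2)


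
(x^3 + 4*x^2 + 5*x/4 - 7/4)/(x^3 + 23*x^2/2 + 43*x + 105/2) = (2*x^2 + x - 1)/(2*(x^2 + 8*x + 15))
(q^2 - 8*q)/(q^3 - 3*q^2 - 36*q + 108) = q*(q - 8)/(q^3 - 3*q^2 - 36*q + 108)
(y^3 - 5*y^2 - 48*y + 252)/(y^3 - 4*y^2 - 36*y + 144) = (y^2 + y - 42)/(y^2 + 2*y - 24)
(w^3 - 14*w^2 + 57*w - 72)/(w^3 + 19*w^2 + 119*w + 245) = (w^3 - 14*w^2 + 57*w - 72)/(w^3 + 19*w^2 + 119*w + 245)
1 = 1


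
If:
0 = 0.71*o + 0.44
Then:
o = -0.62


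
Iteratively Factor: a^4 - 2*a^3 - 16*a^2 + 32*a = (a)*(a^3 - 2*a^2 - 16*a + 32) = a*(a - 2)*(a^2 - 16) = a*(a - 4)*(a - 2)*(a + 4)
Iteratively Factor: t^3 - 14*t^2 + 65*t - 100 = (t - 4)*(t^2 - 10*t + 25) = (t - 5)*(t - 4)*(t - 5)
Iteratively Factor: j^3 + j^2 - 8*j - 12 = (j + 2)*(j^2 - j - 6) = (j + 2)^2*(j - 3)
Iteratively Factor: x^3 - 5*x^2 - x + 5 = (x - 5)*(x^2 - 1) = (x - 5)*(x + 1)*(x - 1)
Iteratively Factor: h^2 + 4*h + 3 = (h + 1)*(h + 3)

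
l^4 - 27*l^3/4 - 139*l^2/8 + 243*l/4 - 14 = (l - 8)*(l - 2)*(l - 1/4)*(l + 7/2)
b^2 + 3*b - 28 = (b - 4)*(b + 7)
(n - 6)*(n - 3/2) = n^2 - 15*n/2 + 9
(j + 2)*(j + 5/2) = j^2 + 9*j/2 + 5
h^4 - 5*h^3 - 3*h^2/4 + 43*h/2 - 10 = (h - 4)*(h - 5/2)*(h - 1/2)*(h + 2)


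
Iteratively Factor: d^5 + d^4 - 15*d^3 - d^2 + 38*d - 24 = (d - 3)*(d^4 + 4*d^3 - 3*d^2 - 10*d + 8) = (d - 3)*(d - 1)*(d^3 + 5*d^2 + 2*d - 8) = (d - 3)*(d - 1)*(d + 4)*(d^2 + d - 2) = (d - 3)*(d - 1)^2*(d + 4)*(d + 2)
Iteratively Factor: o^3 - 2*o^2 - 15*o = (o - 5)*(o^2 + 3*o) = (o - 5)*(o + 3)*(o)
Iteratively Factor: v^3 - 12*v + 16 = (v + 4)*(v^2 - 4*v + 4) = (v - 2)*(v + 4)*(v - 2)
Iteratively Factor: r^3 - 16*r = (r - 4)*(r^2 + 4*r) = (r - 4)*(r + 4)*(r)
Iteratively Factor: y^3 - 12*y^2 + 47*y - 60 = (y - 3)*(y^2 - 9*y + 20) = (y - 5)*(y - 3)*(y - 4)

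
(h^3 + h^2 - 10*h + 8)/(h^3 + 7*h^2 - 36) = (h^2 + 3*h - 4)/(h^2 + 9*h + 18)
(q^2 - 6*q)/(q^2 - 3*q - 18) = q/(q + 3)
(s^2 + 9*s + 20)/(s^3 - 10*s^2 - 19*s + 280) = (s + 4)/(s^2 - 15*s + 56)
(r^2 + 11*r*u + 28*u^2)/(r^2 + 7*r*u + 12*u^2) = (r + 7*u)/(r + 3*u)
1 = 1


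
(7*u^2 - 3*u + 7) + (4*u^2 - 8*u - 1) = 11*u^2 - 11*u + 6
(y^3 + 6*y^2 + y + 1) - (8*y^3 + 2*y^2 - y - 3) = -7*y^3 + 4*y^2 + 2*y + 4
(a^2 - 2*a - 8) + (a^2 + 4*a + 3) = 2*a^2 + 2*a - 5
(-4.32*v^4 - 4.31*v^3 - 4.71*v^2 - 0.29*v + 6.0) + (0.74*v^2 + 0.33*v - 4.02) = -4.32*v^4 - 4.31*v^3 - 3.97*v^2 + 0.04*v + 1.98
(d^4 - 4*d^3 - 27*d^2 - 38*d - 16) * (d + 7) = d^5 + 3*d^4 - 55*d^3 - 227*d^2 - 282*d - 112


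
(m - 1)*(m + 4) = m^2 + 3*m - 4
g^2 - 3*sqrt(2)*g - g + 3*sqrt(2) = (g - 1)*(g - 3*sqrt(2))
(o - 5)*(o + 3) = o^2 - 2*o - 15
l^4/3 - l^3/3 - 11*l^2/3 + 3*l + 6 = (l/3 + 1/3)*(l - 3)*(l - 2)*(l + 3)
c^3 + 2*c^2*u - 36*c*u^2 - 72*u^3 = (c - 6*u)*(c + 2*u)*(c + 6*u)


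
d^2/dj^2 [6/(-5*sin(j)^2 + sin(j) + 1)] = 6*(-100*sin(j)^4 + 15*sin(j)^3 + 129*sin(j)^2 - 29*sin(j) + 12)/(-5*sin(j)^2 + sin(j) + 1)^3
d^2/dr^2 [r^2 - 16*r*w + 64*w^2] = 2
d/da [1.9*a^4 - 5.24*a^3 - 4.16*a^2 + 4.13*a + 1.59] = 7.6*a^3 - 15.72*a^2 - 8.32*a + 4.13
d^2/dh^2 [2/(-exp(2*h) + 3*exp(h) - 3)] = 2*(-2*(2*exp(h) - 3)^2*exp(h) + (4*exp(h) - 3)*(exp(2*h) - 3*exp(h) + 3))*exp(h)/(exp(2*h) - 3*exp(h) + 3)^3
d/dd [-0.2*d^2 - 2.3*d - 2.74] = -0.4*d - 2.3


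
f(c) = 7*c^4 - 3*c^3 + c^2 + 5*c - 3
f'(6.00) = 5741.00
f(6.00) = 8487.00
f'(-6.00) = -6379.00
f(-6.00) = 9723.00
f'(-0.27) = 3.25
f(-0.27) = -4.18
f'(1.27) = 50.38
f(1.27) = 17.03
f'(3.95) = 1598.11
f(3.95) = 1551.53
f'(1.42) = 69.86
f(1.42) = 25.99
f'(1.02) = 27.39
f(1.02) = 7.53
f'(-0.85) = -20.40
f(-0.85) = -1.03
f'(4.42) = 2255.84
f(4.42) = 2451.28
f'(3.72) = 1329.30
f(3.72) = 1215.51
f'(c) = 28*c^3 - 9*c^2 + 2*c + 5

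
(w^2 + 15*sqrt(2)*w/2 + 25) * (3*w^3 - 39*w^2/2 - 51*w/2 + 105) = 3*w^5 - 39*w^4/2 + 45*sqrt(2)*w^4/2 - 585*sqrt(2)*w^3/4 + 99*w^3/2 - 765*w^2/2 - 765*sqrt(2)*w^2/4 - 1275*w/2 + 1575*sqrt(2)*w/2 + 2625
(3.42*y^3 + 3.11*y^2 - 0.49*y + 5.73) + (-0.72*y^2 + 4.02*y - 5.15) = 3.42*y^3 + 2.39*y^2 + 3.53*y + 0.58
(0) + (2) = 2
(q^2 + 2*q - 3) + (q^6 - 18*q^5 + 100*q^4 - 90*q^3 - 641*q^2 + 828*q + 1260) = q^6 - 18*q^5 + 100*q^4 - 90*q^3 - 640*q^2 + 830*q + 1257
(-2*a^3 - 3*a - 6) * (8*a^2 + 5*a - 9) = -16*a^5 - 10*a^4 - 6*a^3 - 63*a^2 - 3*a + 54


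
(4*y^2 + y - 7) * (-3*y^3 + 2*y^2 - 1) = -12*y^5 + 5*y^4 + 23*y^3 - 18*y^2 - y + 7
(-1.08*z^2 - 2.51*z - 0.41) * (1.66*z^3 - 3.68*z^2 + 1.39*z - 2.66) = -1.7928*z^5 - 0.192199999999999*z^4 + 7.055*z^3 + 0.892700000000001*z^2 + 6.1067*z + 1.0906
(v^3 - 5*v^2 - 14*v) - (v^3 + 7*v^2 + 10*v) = -12*v^2 - 24*v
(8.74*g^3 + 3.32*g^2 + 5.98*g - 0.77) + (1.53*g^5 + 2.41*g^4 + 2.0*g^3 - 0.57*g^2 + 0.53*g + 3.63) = 1.53*g^5 + 2.41*g^4 + 10.74*g^3 + 2.75*g^2 + 6.51*g + 2.86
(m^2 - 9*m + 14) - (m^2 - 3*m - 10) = 24 - 6*m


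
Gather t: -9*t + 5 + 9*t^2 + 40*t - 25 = 9*t^2 + 31*t - 20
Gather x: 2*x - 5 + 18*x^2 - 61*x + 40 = 18*x^2 - 59*x + 35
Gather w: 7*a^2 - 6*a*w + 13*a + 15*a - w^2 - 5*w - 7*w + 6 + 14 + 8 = 7*a^2 + 28*a - w^2 + w*(-6*a - 12) + 28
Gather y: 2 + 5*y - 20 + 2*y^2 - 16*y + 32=2*y^2 - 11*y + 14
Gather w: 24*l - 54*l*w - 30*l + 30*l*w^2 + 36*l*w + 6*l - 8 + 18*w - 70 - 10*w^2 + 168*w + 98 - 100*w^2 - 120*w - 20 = w^2*(30*l - 110) + w*(66 - 18*l)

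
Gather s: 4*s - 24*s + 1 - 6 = -20*s - 5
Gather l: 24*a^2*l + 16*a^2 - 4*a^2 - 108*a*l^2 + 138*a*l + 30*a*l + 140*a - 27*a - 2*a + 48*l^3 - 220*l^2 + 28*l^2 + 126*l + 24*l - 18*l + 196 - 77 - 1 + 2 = 12*a^2 + 111*a + 48*l^3 + l^2*(-108*a - 192) + l*(24*a^2 + 168*a + 132) + 120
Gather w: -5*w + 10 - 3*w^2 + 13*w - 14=-3*w^2 + 8*w - 4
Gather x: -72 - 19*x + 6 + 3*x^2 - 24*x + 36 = 3*x^2 - 43*x - 30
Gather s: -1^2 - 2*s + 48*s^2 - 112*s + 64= 48*s^2 - 114*s + 63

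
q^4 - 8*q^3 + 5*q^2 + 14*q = q*(q - 7)*(q - 2)*(q + 1)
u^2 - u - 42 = (u - 7)*(u + 6)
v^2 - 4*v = v*(v - 4)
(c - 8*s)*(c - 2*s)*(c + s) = c^3 - 9*c^2*s + 6*c*s^2 + 16*s^3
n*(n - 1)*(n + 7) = n^3 + 6*n^2 - 7*n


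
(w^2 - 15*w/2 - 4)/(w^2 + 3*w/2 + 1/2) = (w - 8)/(w + 1)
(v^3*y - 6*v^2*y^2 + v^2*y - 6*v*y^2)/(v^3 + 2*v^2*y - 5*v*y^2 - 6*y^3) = v*y*(v^2 - 6*v*y + v - 6*y)/(v^3 + 2*v^2*y - 5*v*y^2 - 6*y^3)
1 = 1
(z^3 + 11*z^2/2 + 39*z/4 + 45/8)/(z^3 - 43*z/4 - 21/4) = (8*z^3 + 44*z^2 + 78*z + 45)/(2*(4*z^3 - 43*z - 21))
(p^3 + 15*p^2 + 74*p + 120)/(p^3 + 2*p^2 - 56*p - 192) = (p + 5)/(p - 8)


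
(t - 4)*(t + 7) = t^2 + 3*t - 28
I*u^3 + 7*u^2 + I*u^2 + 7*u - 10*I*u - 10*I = (u - 5*I)*(u - 2*I)*(I*u + I)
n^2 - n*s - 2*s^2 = (n - 2*s)*(n + s)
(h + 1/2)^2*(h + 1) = h^3 + 2*h^2 + 5*h/4 + 1/4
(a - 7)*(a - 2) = a^2 - 9*a + 14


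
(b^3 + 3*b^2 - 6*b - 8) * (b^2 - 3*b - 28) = b^5 - 43*b^3 - 74*b^2 + 192*b + 224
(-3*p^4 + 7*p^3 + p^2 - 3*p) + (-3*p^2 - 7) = -3*p^4 + 7*p^3 - 2*p^2 - 3*p - 7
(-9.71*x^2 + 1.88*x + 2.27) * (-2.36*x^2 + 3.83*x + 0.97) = 22.9156*x^4 - 41.6261*x^3 - 7.5755*x^2 + 10.5177*x + 2.2019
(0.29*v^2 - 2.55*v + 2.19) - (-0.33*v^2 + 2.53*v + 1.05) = 0.62*v^2 - 5.08*v + 1.14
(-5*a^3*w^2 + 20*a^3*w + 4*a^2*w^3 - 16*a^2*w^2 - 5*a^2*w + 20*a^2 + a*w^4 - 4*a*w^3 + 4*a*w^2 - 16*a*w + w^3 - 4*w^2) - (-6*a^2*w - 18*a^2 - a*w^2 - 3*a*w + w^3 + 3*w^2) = -5*a^3*w^2 + 20*a^3*w + 4*a^2*w^3 - 16*a^2*w^2 + a^2*w + 38*a^2 + a*w^4 - 4*a*w^3 + 5*a*w^2 - 13*a*w - 7*w^2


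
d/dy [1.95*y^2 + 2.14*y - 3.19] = 3.9*y + 2.14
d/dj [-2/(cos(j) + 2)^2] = -4*sin(j)/(cos(j) + 2)^3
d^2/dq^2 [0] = 0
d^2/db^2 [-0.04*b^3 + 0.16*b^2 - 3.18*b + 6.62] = 0.32 - 0.24*b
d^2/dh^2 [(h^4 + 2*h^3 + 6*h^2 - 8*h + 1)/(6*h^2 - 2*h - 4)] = (9*h^6 - 9*h^5 - 15*h^4 - 24*h^3 + 171*h^2 - 129*h + 47)/(27*h^6 - 27*h^5 - 45*h^4 + 35*h^3 + 30*h^2 - 12*h - 8)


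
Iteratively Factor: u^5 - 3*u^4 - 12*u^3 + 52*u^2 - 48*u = (u)*(u^4 - 3*u^3 - 12*u^2 + 52*u - 48) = u*(u + 4)*(u^3 - 7*u^2 + 16*u - 12) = u*(u - 2)*(u + 4)*(u^2 - 5*u + 6) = u*(u - 3)*(u - 2)*(u + 4)*(u - 2)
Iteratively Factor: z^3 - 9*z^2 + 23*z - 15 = (z - 3)*(z^2 - 6*z + 5) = (z - 3)*(z - 1)*(z - 5)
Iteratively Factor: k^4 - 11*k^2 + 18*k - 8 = (k - 1)*(k^3 + k^2 - 10*k + 8) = (k - 2)*(k - 1)*(k^2 + 3*k - 4) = (k - 2)*(k - 1)*(k + 4)*(k - 1)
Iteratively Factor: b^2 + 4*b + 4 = (b + 2)*(b + 2)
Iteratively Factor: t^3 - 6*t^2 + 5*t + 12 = (t - 3)*(t^2 - 3*t - 4) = (t - 3)*(t + 1)*(t - 4)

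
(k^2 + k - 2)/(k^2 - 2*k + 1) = (k + 2)/(k - 1)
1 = 1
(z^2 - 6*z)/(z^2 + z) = (z - 6)/(z + 1)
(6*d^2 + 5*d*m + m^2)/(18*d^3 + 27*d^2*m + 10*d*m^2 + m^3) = (2*d + m)/(6*d^2 + 7*d*m + m^2)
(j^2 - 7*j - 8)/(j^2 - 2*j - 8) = (-j^2 + 7*j + 8)/(-j^2 + 2*j + 8)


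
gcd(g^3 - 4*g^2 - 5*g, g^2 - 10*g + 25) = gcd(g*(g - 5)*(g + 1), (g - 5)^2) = g - 5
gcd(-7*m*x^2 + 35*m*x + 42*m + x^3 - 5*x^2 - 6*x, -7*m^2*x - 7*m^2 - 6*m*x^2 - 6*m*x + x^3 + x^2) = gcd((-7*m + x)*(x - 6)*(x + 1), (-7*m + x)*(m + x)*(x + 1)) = -7*m*x - 7*m + x^2 + x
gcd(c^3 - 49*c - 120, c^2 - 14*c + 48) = c - 8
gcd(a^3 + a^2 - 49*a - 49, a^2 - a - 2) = a + 1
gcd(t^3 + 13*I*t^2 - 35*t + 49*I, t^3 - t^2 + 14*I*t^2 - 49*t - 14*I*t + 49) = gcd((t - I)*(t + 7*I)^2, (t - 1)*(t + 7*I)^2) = t^2 + 14*I*t - 49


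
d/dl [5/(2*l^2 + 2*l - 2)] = 5*(-2*l - 1)/(2*(l^2 + l - 1)^2)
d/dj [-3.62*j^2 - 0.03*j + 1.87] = -7.24*j - 0.03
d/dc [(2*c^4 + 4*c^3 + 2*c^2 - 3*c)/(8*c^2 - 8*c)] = (c^3/2 - c^2/4 - c + 1/8)/(c^2 - 2*c + 1)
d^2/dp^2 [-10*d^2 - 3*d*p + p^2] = 2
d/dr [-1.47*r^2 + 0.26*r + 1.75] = 0.26 - 2.94*r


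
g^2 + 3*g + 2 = (g + 1)*(g + 2)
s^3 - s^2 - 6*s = s*(s - 3)*(s + 2)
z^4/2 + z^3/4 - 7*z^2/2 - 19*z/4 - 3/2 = (z/2 + 1/2)*(z - 3)*(z + 1/2)*(z + 2)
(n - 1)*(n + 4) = n^2 + 3*n - 4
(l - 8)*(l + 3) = l^2 - 5*l - 24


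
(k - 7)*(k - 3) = k^2 - 10*k + 21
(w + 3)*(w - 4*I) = w^2 + 3*w - 4*I*w - 12*I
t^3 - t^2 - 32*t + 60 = (t - 5)*(t - 2)*(t + 6)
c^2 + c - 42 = (c - 6)*(c + 7)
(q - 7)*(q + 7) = q^2 - 49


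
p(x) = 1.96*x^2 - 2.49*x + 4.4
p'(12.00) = 44.55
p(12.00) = 256.76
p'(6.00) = 21.03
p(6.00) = 60.02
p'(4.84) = 16.48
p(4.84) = 38.26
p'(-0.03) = -2.61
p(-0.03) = 4.48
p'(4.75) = 16.13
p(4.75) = 36.80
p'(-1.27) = -7.47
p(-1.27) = 10.72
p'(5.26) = 18.13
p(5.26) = 45.53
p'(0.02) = -2.41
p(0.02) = 4.35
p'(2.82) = 8.56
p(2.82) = 12.96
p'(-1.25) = -7.39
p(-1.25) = 10.58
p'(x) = 3.92*x - 2.49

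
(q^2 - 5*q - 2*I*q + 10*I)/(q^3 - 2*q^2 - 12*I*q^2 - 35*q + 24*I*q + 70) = (q^2 - q*(5 + 2*I) + 10*I)/(q^3 - 2*q^2*(1 + 6*I) + q*(-35 + 24*I) + 70)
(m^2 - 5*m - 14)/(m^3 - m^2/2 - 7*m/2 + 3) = 2*(m - 7)/(2*m^2 - 5*m + 3)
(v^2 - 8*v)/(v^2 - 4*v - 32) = v/(v + 4)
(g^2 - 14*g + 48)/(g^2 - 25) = (g^2 - 14*g + 48)/(g^2 - 25)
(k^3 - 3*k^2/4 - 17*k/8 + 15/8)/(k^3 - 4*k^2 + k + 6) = (8*k^3 - 6*k^2 - 17*k + 15)/(8*(k^3 - 4*k^2 + k + 6))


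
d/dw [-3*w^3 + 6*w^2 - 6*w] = -9*w^2 + 12*w - 6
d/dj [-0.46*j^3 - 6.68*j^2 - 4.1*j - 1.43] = -1.38*j^2 - 13.36*j - 4.1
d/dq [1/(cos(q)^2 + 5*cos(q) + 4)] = (2*cos(q) + 5)*sin(q)/(cos(q)^2 + 5*cos(q) + 4)^2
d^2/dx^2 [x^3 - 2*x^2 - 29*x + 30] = 6*x - 4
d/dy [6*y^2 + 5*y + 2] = 12*y + 5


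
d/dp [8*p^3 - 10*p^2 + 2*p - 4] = 24*p^2 - 20*p + 2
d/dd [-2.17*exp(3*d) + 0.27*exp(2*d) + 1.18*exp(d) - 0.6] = (-6.51*exp(2*d) + 0.54*exp(d) + 1.18)*exp(d)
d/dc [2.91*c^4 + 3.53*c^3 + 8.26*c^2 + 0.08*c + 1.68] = 11.64*c^3 + 10.59*c^2 + 16.52*c + 0.08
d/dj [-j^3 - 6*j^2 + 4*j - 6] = -3*j^2 - 12*j + 4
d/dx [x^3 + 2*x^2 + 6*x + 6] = 3*x^2 + 4*x + 6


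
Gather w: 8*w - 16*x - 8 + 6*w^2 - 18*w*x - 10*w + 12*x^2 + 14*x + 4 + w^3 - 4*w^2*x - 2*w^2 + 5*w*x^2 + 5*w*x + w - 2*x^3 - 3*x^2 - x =w^3 + w^2*(4 - 4*x) + w*(5*x^2 - 13*x - 1) - 2*x^3 + 9*x^2 - 3*x - 4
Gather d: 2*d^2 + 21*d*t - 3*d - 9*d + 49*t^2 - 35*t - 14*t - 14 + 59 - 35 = 2*d^2 + d*(21*t - 12) + 49*t^2 - 49*t + 10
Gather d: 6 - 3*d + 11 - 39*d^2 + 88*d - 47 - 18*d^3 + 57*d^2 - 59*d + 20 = -18*d^3 + 18*d^2 + 26*d - 10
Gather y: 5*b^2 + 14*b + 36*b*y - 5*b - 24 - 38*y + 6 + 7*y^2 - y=5*b^2 + 9*b + 7*y^2 + y*(36*b - 39) - 18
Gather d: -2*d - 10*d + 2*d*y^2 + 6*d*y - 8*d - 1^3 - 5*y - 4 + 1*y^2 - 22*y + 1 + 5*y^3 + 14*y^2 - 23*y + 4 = d*(2*y^2 + 6*y - 20) + 5*y^3 + 15*y^2 - 50*y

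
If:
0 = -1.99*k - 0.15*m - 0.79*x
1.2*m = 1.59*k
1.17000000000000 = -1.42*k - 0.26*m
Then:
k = -0.66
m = -0.88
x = 1.84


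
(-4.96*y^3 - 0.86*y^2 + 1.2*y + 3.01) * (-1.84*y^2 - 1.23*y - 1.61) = 9.1264*y^5 + 7.6832*y^4 + 6.8354*y^3 - 5.6298*y^2 - 5.6343*y - 4.8461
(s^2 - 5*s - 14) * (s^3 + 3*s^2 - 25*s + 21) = s^5 - 2*s^4 - 54*s^3 + 104*s^2 + 245*s - 294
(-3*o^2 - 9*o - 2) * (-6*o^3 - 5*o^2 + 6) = 18*o^5 + 69*o^4 + 57*o^3 - 8*o^2 - 54*o - 12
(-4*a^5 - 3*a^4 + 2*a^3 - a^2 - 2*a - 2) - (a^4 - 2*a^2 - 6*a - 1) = -4*a^5 - 4*a^4 + 2*a^3 + a^2 + 4*a - 1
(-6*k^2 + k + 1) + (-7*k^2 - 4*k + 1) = -13*k^2 - 3*k + 2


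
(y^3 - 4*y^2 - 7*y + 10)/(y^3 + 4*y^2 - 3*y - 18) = (y^3 - 4*y^2 - 7*y + 10)/(y^3 + 4*y^2 - 3*y - 18)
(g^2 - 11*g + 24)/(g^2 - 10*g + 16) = (g - 3)/(g - 2)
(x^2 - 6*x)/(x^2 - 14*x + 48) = x/(x - 8)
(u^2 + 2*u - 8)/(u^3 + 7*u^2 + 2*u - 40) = 1/(u + 5)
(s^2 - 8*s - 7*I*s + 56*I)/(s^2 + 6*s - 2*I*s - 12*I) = (s^2 - s*(8 + 7*I) + 56*I)/(s^2 + 2*s*(3 - I) - 12*I)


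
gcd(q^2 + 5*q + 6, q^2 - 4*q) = 1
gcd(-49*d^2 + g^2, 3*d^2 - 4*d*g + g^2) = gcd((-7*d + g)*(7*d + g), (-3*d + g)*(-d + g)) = 1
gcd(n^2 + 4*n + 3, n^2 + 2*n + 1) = n + 1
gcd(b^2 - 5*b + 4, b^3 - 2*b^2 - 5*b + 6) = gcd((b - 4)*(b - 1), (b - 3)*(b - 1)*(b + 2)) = b - 1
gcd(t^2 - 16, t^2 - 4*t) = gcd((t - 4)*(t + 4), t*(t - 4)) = t - 4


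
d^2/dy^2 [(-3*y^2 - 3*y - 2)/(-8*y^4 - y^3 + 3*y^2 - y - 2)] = 2*(576*y^8 + 1224*y^7 + 1547*y^6 - 111*y^5 - 1104*y^4 - 505*y^3 - 114*y^2 + 24*y + 20)/(512*y^12 + 192*y^11 - 552*y^10 + 49*y^9 + 639*y^8 - 18*y^7 - 303*y^6 + 90*y^5 + 153*y^4 - 23*y^3 - 30*y^2 + 12*y + 8)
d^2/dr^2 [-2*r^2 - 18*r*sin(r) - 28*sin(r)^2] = 18*r*sin(r) + 112*sin(r)^2 - 36*cos(r) - 60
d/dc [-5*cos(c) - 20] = 5*sin(c)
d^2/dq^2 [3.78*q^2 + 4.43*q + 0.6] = 7.56000000000000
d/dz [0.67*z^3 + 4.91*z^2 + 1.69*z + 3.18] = 2.01*z^2 + 9.82*z + 1.69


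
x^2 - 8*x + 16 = (x - 4)^2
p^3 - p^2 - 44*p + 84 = (p - 6)*(p - 2)*(p + 7)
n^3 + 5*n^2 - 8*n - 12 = (n - 2)*(n + 1)*(n + 6)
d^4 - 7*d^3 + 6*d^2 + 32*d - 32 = (d - 4)^2*(d - 1)*(d + 2)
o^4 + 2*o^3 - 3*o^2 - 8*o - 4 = (o - 2)*(o + 1)^2*(o + 2)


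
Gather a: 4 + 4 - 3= 5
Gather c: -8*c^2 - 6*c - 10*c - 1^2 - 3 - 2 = -8*c^2 - 16*c - 6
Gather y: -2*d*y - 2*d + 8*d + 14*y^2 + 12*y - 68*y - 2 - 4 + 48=6*d + 14*y^2 + y*(-2*d - 56) + 42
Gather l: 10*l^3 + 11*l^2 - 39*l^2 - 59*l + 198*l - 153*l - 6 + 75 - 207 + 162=10*l^3 - 28*l^2 - 14*l + 24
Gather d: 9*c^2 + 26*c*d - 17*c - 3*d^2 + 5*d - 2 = 9*c^2 - 17*c - 3*d^2 + d*(26*c + 5) - 2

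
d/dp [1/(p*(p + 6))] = 2*(-p - 3)/(p^2*(p^2 + 12*p + 36))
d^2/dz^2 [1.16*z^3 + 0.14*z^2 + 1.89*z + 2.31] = 6.96*z + 0.28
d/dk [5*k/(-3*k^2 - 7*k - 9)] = 15*(k^2 - 3)/(9*k^4 + 42*k^3 + 103*k^2 + 126*k + 81)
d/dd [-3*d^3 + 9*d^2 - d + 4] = -9*d^2 + 18*d - 1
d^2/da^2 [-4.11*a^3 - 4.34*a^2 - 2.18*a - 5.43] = -24.66*a - 8.68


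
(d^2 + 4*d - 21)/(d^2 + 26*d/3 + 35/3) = 3*(d - 3)/(3*d + 5)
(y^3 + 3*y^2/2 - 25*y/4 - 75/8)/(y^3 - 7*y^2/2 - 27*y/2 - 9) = (y^2 - 25/4)/(y^2 - 5*y - 6)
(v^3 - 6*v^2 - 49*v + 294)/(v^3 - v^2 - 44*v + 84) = (v - 7)/(v - 2)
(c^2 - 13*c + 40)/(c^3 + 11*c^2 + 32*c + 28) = (c^2 - 13*c + 40)/(c^3 + 11*c^2 + 32*c + 28)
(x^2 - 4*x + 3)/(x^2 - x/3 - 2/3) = 3*(x - 3)/(3*x + 2)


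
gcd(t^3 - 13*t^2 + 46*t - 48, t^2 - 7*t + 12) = t - 3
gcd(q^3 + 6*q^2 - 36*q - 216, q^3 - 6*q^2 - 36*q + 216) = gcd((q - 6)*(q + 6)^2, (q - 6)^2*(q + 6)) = q^2 - 36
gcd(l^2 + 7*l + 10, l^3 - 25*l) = l + 5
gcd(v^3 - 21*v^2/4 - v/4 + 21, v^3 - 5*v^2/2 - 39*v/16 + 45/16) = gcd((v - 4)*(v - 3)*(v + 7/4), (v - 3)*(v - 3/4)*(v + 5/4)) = v - 3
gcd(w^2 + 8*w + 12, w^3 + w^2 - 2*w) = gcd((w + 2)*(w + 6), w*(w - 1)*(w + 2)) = w + 2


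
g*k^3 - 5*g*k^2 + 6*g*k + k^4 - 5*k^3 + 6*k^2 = k*(g + k)*(k - 3)*(k - 2)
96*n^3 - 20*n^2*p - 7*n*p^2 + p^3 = (-8*n + p)*(-3*n + p)*(4*n + p)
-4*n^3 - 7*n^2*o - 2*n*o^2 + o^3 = (-4*n + o)*(n + o)^2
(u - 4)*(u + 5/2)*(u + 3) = u^3 + 3*u^2/2 - 29*u/2 - 30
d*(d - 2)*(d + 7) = d^3 + 5*d^2 - 14*d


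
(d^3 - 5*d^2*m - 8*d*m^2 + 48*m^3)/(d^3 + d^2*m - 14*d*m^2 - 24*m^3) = (d - 4*m)/(d + 2*m)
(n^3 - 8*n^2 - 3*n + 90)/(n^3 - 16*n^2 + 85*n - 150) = (n + 3)/(n - 5)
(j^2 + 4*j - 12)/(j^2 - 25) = (j^2 + 4*j - 12)/(j^2 - 25)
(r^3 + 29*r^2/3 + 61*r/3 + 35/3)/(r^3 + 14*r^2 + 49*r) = (3*r^2 + 8*r + 5)/(3*r*(r + 7))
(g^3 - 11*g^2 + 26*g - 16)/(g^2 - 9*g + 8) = g - 2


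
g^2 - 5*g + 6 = (g - 3)*(g - 2)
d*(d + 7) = d^2 + 7*d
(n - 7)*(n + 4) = n^2 - 3*n - 28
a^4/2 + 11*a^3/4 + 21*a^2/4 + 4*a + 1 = (a/2 + 1)*(a + 1/2)*(a + 1)*(a + 2)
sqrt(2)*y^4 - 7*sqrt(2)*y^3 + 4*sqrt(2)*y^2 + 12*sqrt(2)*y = y*(y - 6)*(y - 2)*(sqrt(2)*y + sqrt(2))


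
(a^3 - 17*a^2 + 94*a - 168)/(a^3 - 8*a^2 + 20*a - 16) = (a^2 - 13*a + 42)/(a^2 - 4*a + 4)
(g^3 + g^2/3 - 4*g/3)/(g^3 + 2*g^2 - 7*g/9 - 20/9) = 3*g/(3*g + 5)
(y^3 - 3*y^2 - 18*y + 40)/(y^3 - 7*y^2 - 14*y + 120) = (y - 2)/(y - 6)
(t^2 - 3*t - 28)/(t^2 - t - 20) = (t - 7)/(t - 5)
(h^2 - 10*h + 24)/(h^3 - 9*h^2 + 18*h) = (h - 4)/(h*(h - 3))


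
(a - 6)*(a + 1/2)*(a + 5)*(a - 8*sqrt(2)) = a^4 - 8*sqrt(2)*a^3 - a^3/2 - 61*a^2/2 + 4*sqrt(2)*a^2 - 15*a + 244*sqrt(2)*a + 120*sqrt(2)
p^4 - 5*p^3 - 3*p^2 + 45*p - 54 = (p - 3)^2*(p - 2)*(p + 3)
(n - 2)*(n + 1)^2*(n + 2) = n^4 + 2*n^3 - 3*n^2 - 8*n - 4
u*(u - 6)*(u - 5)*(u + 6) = u^4 - 5*u^3 - 36*u^2 + 180*u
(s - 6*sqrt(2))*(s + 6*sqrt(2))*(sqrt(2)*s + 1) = sqrt(2)*s^3 + s^2 - 72*sqrt(2)*s - 72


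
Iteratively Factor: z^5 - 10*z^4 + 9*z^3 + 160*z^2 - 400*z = (z - 5)*(z^4 - 5*z^3 - 16*z^2 + 80*z) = (z - 5)*(z + 4)*(z^3 - 9*z^2 + 20*z) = (z - 5)^2*(z + 4)*(z^2 - 4*z) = z*(z - 5)^2*(z + 4)*(z - 4)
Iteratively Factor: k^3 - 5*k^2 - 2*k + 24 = (k - 3)*(k^2 - 2*k - 8) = (k - 3)*(k + 2)*(k - 4)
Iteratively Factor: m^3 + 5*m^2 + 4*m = (m)*(m^2 + 5*m + 4) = m*(m + 4)*(m + 1)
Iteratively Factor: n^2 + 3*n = (n)*(n + 3)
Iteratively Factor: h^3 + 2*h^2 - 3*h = (h + 3)*(h^2 - h) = h*(h + 3)*(h - 1)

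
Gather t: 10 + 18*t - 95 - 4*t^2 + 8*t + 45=-4*t^2 + 26*t - 40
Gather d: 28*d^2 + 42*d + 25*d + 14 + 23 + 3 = 28*d^2 + 67*d + 40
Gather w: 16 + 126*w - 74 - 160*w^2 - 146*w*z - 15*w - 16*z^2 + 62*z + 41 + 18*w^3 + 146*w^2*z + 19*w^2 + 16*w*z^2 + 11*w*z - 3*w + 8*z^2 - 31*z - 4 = 18*w^3 + w^2*(146*z - 141) + w*(16*z^2 - 135*z + 108) - 8*z^2 + 31*z - 21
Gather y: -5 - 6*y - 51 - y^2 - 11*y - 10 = -y^2 - 17*y - 66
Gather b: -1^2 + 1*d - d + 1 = 0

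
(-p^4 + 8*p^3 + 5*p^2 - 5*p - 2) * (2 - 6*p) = 6*p^5 - 50*p^4 - 14*p^3 + 40*p^2 + 2*p - 4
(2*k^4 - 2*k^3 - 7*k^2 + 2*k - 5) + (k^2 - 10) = 2*k^4 - 2*k^3 - 6*k^2 + 2*k - 15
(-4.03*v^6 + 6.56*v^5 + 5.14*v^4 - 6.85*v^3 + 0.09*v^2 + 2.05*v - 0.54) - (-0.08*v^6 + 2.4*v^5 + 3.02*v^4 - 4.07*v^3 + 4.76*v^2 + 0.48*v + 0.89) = -3.95*v^6 + 4.16*v^5 + 2.12*v^4 - 2.78*v^3 - 4.67*v^2 + 1.57*v - 1.43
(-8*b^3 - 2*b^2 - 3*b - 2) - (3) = -8*b^3 - 2*b^2 - 3*b - 5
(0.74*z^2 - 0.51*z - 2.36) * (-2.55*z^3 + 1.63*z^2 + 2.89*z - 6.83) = -1.887*z^5 + 2.5067*z^4 + 7.3253*z^3 - 10.3749*z^2 - 3.3371*z + 16.1188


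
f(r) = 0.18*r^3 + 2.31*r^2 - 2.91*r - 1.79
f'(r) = 0.54*r^2 + 4.62*r - 2.91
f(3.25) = 19.33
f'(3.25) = 17.81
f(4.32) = 43.26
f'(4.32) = 27.13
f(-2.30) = 14.93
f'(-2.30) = -10.68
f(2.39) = 6.91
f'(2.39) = 11.22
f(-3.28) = 26.25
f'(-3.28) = -12.25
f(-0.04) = -1.67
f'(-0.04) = -3.09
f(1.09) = -1.98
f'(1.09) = 2.77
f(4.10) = 37.52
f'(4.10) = 25.11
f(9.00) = 290.35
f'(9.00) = 82.41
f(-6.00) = 59.95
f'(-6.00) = -11.19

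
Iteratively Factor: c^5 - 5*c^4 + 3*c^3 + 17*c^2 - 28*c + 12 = (c + 2)*(c^4 - 7*c^3 + 17*c^2 - 17*c + 6) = (c - 3)*(c + 2)*(c^3 - 4*c^2 + 5*c - 2) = (c - 3)*(c - 1)*(c + 2)*(c^2 - 3*c + 2) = (c - 3)*(c - 2)*(c - 1)*(c + 2)*(c - 1)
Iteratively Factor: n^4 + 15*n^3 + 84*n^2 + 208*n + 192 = (n + 4)*(n^3 + 11*n^2 + 40*n + 48) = (n + 4)^2*(n^2 + 7*n + 12) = (n + 4)^3*(n + 3)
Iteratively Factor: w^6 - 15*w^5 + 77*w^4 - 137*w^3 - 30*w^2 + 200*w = (w + 1)*(w^5 - 16*w^4 + 93*w^3 - 230*w^2 + 200*w) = (w - 2)*(w + 1)*(w^4 - 14*w^3 + 65*w^2 - 100*w) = (w - 5)*(w - 2)*(w + 1)*(w^3 - 9*w^2 + 20*w) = (w - 5)^2*(w - 2)*(w + 1)*(w^2 - 4*w) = (w - 5)^2*(w - 4)*(w - 2)*(w + 1)*(w)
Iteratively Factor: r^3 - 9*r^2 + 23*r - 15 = (r - 5)*(r^2 - 4*r + 3) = (r - 5)*(r - 1)*(r - 3)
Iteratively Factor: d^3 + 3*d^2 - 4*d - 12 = (d + 2)*(d^2 + d - 6) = (d + 2)*(d + 3)*(d - 2)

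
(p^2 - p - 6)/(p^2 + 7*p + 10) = (p - 3)/(p + 5)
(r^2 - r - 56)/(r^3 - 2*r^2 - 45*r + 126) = (r - 8)/(r^2 - 9*r + 18)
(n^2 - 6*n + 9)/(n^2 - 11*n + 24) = (n - 3)/(n - 8)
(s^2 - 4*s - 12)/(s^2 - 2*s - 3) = (-s^2 + 4*s + 12)/(-s^2 + 2*s + 3)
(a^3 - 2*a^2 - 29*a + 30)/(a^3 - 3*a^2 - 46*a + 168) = (a^2 + 4*a - 5)/(a^2 + 3*a - 28)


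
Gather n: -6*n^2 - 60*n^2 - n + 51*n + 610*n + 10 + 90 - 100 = -66*n^2 + 660*n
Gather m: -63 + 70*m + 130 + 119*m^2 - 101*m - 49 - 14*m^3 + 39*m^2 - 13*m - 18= -14*m^3 + 158*m^2 - 44*m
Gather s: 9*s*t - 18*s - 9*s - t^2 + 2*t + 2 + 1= s*(9*t - 27) - t^2 + 2*t + 3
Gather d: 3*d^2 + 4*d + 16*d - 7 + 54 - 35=3*d^2 + 20*d + 12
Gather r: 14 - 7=7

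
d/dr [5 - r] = -1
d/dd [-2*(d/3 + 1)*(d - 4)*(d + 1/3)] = -2*d^2 + 8*d/9 + 74/9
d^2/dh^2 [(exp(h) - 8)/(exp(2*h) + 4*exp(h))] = (exp(3*h) - 36*exp(2*h) - 96*exp(h) - 128)*exp(-h)/(exp(3*h) + 12*exp(2*h) + 48*exp(h) + 64)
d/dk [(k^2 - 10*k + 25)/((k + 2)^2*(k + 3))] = (-k^3 + 22*k^2 - 33*k - 260)/(k^5 + 12*k^4 + 57*k^3 + 134*k^2 + 156*k + 72)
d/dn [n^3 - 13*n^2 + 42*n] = 3*n^2 - 26*n + 42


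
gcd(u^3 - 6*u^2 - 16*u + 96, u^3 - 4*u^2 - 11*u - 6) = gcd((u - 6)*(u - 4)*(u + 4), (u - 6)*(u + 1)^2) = u - 6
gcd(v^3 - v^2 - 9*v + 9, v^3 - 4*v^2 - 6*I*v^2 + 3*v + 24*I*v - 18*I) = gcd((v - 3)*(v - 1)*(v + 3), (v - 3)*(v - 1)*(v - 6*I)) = v^2 - 4*v + 3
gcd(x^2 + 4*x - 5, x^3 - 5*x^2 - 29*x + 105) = x + 5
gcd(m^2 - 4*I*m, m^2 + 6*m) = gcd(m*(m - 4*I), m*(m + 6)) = m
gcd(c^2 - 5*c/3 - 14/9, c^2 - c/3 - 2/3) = c + 2/3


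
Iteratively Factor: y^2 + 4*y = (y + 4)*(y)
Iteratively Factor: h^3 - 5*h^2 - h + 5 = (h - 1)*(h^2 - 4*h - 5) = (h - 1)*(h + 1)*(h - 5)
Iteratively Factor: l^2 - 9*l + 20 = (l - 4)*(l - 5)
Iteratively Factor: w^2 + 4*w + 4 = (w + 2)*(w + 2)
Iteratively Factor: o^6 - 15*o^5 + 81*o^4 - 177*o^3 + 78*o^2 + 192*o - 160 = (o - 1)*(o^5 - 14*o^4 + 67*o^3 - 110*o^2 - 32*o + 160) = (o - 1)*(o + 1)*(o^4 - 15*o^3 + 82*o^2 - 192*o + 160) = (o - 2)*(o - 1)*(o + 1)*(o^3 - 13*o^2 + 56*o - 80) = (o - 5)*(o - 2)*(o - 1)*(o + 1)*(o^2 - 8*o + 16) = (o - 5)*(o - 4)*(o - 2)*(o - 1)*(o + 1)*(o - 4)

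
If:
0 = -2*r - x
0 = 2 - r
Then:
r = 2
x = -4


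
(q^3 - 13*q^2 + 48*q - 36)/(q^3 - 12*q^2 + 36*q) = (q - 1)/q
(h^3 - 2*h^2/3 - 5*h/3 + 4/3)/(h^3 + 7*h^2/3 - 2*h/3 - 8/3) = (h - 1)/(h + 2)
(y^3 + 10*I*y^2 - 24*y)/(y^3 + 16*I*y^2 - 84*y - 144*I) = y/(y + 6*I)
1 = 1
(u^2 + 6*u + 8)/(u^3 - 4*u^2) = (u^2 + 6*u + 8)/(u^2*(u - 4))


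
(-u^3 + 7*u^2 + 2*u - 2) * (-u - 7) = u^4 - 51*u^2 - 12*u + 14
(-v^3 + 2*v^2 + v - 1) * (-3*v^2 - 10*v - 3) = 3*v^5 + 4*v^4 - 20*v^3 - 13*v^2 + 7*v + 3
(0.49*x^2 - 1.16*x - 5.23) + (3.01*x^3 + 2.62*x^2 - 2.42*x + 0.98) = 3.01*x^3 + 3.11*x^2 - 3.58*x - 4.25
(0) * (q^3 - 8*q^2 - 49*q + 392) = 0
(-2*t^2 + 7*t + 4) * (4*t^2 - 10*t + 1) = -8*t^4 + 48*t^3 - 56*t^2 - 33*t + 4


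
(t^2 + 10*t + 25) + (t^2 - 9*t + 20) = 2*t^2 + t + 45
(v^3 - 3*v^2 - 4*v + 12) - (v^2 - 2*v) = v^3 - 4*v^2 - 2*v + 12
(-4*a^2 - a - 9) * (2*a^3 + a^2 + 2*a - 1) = -8*a^5 - 6*a^4 - 27*a^3 - 7*a^2 - 17*a + 9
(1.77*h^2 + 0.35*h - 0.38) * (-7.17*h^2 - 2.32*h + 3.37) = -12.6909*h^4 - 6.6159*h^3 + 7.8775*h^2 + 2.0611*h - 1.2806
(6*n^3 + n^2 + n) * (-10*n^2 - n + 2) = -60*n^5 - 16*n^4 + n^3 + n^2 + 2*n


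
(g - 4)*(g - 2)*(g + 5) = g^3 - g^2 - 22*g + 40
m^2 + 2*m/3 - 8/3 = (m - 4/3)*(m + 2)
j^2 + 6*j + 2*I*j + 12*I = (j + 6)*(j + 2*I)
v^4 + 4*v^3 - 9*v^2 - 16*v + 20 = (v - 2)*(v - 1)*(v + 2)*(v + 5)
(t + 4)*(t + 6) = t^2 + 10*t + 24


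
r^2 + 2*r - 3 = (r - 1)*(r + 3)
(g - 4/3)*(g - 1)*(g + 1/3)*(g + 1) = g^4 - g^3 - 13*g^2/9 + g + 4/9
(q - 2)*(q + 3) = q^2 + q - 6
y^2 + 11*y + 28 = (y + 4)*(y + 7)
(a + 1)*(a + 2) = a^2 + 3*a + 2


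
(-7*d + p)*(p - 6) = -7*d*p + 42*d + p^2 - 6*p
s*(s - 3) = s^2 - 3*s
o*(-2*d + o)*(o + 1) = -2*d*o^2 - 2*d*o + o^3 + o^2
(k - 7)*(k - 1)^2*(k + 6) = k^4 - 3*k^3 - 39*k^2 + 83*k - 42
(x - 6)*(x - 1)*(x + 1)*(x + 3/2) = x^4 - 9*x^3/2 - 10*x^2 + 9*x/2 + 9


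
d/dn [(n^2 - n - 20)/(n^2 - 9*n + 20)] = -8/(n^2 - 8*n + 16)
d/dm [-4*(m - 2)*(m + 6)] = -8*m - 16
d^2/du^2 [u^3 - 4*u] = 6*u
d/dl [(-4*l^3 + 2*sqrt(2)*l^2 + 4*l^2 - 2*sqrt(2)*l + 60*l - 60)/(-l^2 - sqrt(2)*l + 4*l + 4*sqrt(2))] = 2*(2*l^4 - 16*l^3 + 4*sqrt(2)*l^3 - 23*sqrt(2)*l^2 + 36*l^2 - 44*l + 16*sqrt(2)*l + 112 + 90*sqrt(2))/(l^4 - 8*l^3 + 2*sqrt(2)*l^3 - 16*sqrt(2)*l^2 + 18*l^2 - 16*l + 32*sqrt(2)*l + 32)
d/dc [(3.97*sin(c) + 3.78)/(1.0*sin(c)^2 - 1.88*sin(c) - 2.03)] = (-7.56*sin(c) + 1.985*cos(2*c) - 2.9377)*cos(c)/(-1.0*sin(c)^2 + 1.88*sin(c) + 2.03)^2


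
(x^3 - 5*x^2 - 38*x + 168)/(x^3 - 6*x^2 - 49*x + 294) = (x^2 + 2*x - 24)/(x^2 + x - 42)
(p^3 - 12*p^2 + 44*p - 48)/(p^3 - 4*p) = (p^2 - 10*p + 24)/(p*(p + 2))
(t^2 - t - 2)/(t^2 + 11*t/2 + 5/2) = 2*(t^2 - t - 2)/(2*t^2 + 11*t + 5)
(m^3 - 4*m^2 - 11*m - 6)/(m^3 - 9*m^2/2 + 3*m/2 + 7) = 2*(m^2 - 5*m - 6)/(2*m^2 - 11*m + 14)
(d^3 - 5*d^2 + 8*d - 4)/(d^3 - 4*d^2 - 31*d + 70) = (d^2 - 3*d + 2)/(d^2 - 2*d - 35)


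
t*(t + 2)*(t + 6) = t^3 + 8*t^2 + 12*t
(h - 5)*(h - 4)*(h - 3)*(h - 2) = h^4 - 14*h^3 + 71*h^2 - 154*h + 120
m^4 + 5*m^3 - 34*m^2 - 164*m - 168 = (m - 6)*(m + 2)^2*(m + 7)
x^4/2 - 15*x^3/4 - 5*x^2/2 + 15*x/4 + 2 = (x/2 + 1/2)*(x - 8)*(x - 1)*(x + 1/2)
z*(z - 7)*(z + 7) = z^3 - 49*z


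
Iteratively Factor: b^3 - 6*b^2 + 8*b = (b)*(b^2 - 6*b + 8) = b*(b - 2)*(b - 4)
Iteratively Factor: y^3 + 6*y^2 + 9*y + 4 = (y + 1)*(y^2 + 5*y + 4) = (y + 1)*(y + 4)*(y + 1)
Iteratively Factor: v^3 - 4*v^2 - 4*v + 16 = (v + 2)*(v^2 - 6*v + 8) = (v - 2)*(v + 2)*(v - 4)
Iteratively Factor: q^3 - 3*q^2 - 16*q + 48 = (q - 4)*(q^2 + q - 12) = (q - 4)*(q - 3)*(q + 4)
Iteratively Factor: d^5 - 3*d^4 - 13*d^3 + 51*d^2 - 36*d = (d)*(d^4 - 3*d^3 - 13*d^2 + 51*d - 36) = d*(d - 3)*(d^3 - 13*d + 12) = d*(d - 3)*(d - 1)*(d^2 + d - 12) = d*(d - 3)*(d - 1)*(d + 4)*(d - 3)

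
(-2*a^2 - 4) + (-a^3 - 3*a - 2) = -a^3 - 2*a^2 - 3*a - 6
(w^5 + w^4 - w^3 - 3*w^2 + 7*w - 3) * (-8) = -8*w^5 - 8*w^4 + 8*w^3 + 24*w^2 - 56*w + 24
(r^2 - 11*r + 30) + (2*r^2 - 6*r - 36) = 3*r^2 - 17*r - 6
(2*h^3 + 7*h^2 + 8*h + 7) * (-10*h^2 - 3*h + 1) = -20*h^5 - 76*h^4 - 99*h^3 - 87*h^2 - 13*h + 7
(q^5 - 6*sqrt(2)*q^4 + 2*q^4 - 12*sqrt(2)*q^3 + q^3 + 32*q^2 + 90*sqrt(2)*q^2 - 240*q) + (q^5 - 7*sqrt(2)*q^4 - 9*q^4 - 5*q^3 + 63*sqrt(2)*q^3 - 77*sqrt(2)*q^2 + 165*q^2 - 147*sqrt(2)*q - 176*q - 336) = 2*q^5 - 13*sqrt(2)*q^4 - 7*q^4 - 4*q^3 + 51*sqrt(2)*q^3 + 13*sqrt(2)*q^2 + 197*q^2 - 416*q - 147*sqrt(2)*q - 336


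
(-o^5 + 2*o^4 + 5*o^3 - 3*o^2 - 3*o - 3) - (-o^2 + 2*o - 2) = -o^5 + 2*o^4 + 5*o^3 - 2*o^2 - 5*o - 1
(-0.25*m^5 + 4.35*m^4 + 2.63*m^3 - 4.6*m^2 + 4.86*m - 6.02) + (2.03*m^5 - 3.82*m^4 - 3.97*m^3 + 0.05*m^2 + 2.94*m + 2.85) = 1.78*m^5 + 0.53*m^4 - 1.34*m^3 - 4.55*m^2 + 7.8*m - 3.17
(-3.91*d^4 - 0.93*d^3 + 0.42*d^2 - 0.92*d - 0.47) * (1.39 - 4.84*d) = 18.9244*d^5 - 0.9337*d^4 - 3.3255*d^3 + 5.0366*d^2 + 0.996*d - 0.6533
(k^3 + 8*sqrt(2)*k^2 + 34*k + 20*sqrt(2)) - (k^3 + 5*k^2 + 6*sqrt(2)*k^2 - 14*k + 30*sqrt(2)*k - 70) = -5*k^2 + 2*sqrt(2)*k^2 - 30*sqrt(2)*k + 48*k + 20*sqrt(2) + 70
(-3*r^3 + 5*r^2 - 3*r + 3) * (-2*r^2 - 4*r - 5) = 6*r^5 + 2*r^4 + r^3 - 19*r^2 + 3*r - 15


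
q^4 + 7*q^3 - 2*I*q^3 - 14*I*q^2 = q^2*(q + 7)*(q - 2*I)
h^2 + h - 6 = (h - 2)*(h + 3)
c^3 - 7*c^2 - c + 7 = (c - 7)*(c - 1)*(c + 1)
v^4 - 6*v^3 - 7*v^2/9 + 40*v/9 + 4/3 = (v - 6)*(v - 1)*(v + 1/3)*(v + 2/3)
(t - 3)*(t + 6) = t^2 + 3*t - 18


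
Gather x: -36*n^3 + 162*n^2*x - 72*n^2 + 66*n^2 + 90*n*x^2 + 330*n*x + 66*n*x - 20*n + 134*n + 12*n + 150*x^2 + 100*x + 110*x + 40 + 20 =-36*n^3 - 6*n^2 + 126*n + x^2*(90*n + 150) + x*(162*n^2 + 396*n + 210) + 60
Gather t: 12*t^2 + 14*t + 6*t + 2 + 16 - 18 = 12*t^2 + 20*t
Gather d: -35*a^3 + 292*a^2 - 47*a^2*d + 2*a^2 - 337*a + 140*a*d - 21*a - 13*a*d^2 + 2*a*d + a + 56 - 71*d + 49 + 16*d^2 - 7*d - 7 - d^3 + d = -35*a^3 + 294*a^2 - 357*a - d^3 + d^2*(16 - 13*a) + d*(-47*a^2 + 142*a - 77) + 98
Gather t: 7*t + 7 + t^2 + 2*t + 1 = t^2 + 9*t + 8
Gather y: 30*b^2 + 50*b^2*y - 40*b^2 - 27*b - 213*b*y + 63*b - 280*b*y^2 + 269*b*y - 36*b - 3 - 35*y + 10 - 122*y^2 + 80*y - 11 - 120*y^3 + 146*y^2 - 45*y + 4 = -10*b^2 - 120*y^3 + y^2*(24 - 280*b) + y*(50*b^2 + 56*b)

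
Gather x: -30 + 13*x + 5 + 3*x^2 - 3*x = 3*x^2 + 10*x - 25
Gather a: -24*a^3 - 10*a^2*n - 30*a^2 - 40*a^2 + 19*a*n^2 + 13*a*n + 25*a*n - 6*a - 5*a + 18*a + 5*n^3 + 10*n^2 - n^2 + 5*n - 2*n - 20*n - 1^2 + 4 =-24*a^3 + a^2*(-10*n - 70) + a*(19*n^2 + 38*n + 7) + 5*n^3 + 9*n^2 - 17*n + 3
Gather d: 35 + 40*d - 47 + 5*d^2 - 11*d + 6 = 5*d^2 + 29*d - 6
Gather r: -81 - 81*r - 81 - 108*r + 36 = -189*r - 126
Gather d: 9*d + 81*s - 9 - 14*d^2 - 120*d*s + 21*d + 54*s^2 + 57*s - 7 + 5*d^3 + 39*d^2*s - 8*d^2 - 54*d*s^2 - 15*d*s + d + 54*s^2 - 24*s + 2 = 5*d^3 + d^2*(39*s - 22) + d*(-54*s^2 - 135*s + 31) + 108*s^2 + 114*s - 14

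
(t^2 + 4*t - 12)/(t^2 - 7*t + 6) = (t^2 + 4*t - 12)/(t^2 - 7*t + 6)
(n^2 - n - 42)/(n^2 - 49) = (n + 6)/(n + 7)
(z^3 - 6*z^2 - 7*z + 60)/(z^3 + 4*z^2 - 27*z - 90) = (z - 4)/(z + 6)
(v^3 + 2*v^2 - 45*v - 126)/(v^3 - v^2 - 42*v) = (v + 3)/v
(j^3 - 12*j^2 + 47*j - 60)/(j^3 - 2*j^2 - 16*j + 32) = (j^2 - 8*j + 15)/(j^2 + 2*j - 8)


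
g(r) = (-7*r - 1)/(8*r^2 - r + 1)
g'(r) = (1 - 16*r)*(-7*r - 1)/(8*r^2 - r + 1)^2 - 7/(8*r^2 - r + 1) = (-56*r^2 + 7*r + (7*r + 1)*(16*r - 1) - 7)/(8*r^2 - r + 1)^2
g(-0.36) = 0.63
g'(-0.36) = -1.13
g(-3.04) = 0.26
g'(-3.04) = 0.08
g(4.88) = -0.19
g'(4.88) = 0.04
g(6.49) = -0.14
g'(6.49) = 0.02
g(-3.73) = 0.22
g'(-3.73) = 0.05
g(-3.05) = 0.26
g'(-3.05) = 0.08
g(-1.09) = 0.57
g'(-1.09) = 0.31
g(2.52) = -0.38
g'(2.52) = 0.16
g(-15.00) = 0.06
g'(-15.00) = 0.00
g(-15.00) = 0.06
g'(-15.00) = 0.00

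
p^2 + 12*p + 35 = (p + 5)*(p + 7)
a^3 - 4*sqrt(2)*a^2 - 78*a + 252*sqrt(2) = (a - 7*sqrt(2))*(a - 3*sqrt(2))*(a + 6*sqrt(2))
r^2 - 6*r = r*(r - 6)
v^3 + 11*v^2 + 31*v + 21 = (v + 1)*(v + 3)*(v + 7)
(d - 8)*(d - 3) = d^2 - 11*d + 24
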